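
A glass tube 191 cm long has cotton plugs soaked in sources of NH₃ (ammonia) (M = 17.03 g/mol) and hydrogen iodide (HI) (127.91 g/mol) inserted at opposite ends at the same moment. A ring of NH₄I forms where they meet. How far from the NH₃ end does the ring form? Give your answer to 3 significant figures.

140 cm

In equal time, each gas travels a distance ∝ its rate ∝ 1/√M, so d_NH₃/d_HI = √(M_HI/M_NH₃) = √(127.91/17.03) = 2.741.
With d_NH₃ + d_HI = 191 cm, d_HI = 191/(1 + 2.741) = 51.06 cm.
d_NH₃ = 191 − 51.06 = 140 cm.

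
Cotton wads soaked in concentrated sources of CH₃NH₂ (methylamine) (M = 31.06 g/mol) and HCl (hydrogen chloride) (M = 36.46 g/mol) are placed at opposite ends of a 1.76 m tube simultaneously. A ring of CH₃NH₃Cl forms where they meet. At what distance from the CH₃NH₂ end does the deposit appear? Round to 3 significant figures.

0.915 m

In equal time, each gas travels a distance ∝ its rate ∝ 1/√M, so d_CH₃NH₂/d_HCl = √(M_HCl/M_CH₃NH₂) = √(36.46/31.06) = 1.083.
With d_CH₃NH₂ + d_HCl = 1.76 m, d_HCl = 1.76/(1 + 1.083) = 0.8448 m.
d_CH₃NH₂ = 1.76 − 0.8448 = 0.915 m.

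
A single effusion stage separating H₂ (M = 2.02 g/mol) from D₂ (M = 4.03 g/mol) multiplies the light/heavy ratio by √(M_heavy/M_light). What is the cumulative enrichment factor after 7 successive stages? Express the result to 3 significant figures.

11.2

After 7 stages the ratio has grown by (√(4.03/2.02))^7 = (4.03/2.02)^(7/2).
= 1.99505^(7/2) = 11.2.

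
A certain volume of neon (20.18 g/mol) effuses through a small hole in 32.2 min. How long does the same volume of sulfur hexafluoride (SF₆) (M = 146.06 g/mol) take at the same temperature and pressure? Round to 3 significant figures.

86.6 min

By Graham's law, t_SF₆/t_Ne = √(M_SF₆/M_Ne) = √(146.06/20.18) = √7.238 = 2.690.
So the time for SF₆ is 32.2 × 2.690 = 86.6 min.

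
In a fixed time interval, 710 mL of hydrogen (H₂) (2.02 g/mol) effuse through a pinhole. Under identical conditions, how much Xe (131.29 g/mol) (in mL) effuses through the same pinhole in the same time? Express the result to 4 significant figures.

Using Graham's law: rate_Xe/rate_H₂ = √(M_H₂/M_Xe) = √(2.02/131.29) = √0.01539 = 0.1240.
So the volume for Xe is 710 × 0.1240 = 88.07 mL.

88.07 mL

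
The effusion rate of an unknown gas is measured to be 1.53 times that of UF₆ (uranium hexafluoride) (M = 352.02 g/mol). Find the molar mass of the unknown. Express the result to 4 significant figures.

150.4 g/mol

Using Graham's law: rate_X/rate_UF₆ = √(M_UF₆/M_X).
1.53 = √(352.02/M_X)
M_X = 352.02 / 1.53² = 352.02 / 2.341 = 150.4 g/mol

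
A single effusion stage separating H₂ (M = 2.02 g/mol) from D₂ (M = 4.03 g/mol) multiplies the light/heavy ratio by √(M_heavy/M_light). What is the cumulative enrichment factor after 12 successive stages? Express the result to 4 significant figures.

63.06

Each stage multiplies the ratio by α = √(4.03/2.02), so after 12 stages the overall factor is α^12 = (4.03/2.02)^(12/2).
= 1.99505^6 = 63.06.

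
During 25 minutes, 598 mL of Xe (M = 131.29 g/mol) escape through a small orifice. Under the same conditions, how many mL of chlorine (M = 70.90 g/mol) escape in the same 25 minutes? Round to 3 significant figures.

Using Graham's law: rate_Cl₂/rate_Xe = √(M_Xe/M_Cl₂) = √(131.29/70.90) = √1.852 = 1.361.
So the volume for Cl₂ is 598 × 1.361 = 814 mL.

814 mL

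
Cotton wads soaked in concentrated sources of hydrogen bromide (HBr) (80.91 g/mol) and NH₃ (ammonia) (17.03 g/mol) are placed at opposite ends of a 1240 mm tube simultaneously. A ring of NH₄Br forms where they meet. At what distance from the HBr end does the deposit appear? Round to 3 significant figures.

390 mm

Distances travelled in equal time are proportional to diffusion rates, so d_HBr/d_NH₃ = √(M_NH₃/M_HBr) = √(17.03/80.91) = 0.4588.
With d_HBr + d_NH₃ = 1240 mm, d_NH₃ = 1240/(1 + 0.4588) = 850.0 mm.
d_HBr = 1240 − 850.0 = 390 mm.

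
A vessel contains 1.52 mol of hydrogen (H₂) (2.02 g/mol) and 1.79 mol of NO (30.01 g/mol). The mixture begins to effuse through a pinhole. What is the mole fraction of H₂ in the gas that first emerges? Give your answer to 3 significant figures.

0.766

Effusion rate of each component ∝ n_i/√M_i (partial pressure × 1/√M).
So x_H₂ in the escaping gas = (n_H₂/√M_H₂) / Σ(n_i/√M_i)
= (1.52/√2.02) / (1.52/√2.02 + 1.79/√30.01) = 1.069/(1.069 + 0.3268) = 0.766.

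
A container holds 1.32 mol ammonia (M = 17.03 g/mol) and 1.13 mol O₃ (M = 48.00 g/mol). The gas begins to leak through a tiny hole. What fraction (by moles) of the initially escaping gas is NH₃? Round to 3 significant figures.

Rate_i ∝ x_i/√M_i (Graham's law weighted by mole fraction), so the effusate composition follows n_i/√M_i.
x_NH₃(eff) = (n_NH₃/√M_NH₃) / (n_NH₃/√M_NH₃ + n_O₃/√M_O₃)
= (1.32/√17.03) / (1.32/√17.03 + 1.13/√48.00) = 0.3199/(0.3199 + 0.1631) = 0.662.

0.662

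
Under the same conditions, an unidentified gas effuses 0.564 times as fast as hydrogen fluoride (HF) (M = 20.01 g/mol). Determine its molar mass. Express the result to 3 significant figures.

62.9 g/mol

By Graham's law, rate_X/rate_HF = √(M_HF/M_X).
0.564 = √(20.01/M_X)
M_X = 20.01 / 0.564² = 20.01 / 0.3181 = 62.9 g/mol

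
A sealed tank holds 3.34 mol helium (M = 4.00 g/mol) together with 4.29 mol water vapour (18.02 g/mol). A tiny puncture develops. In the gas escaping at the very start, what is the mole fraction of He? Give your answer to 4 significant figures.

0.6230

Effusion rate of each component ∝ n_i/√M_i (partial pressure × 1/√M).
Mole fraction of He in the effusate = (n_He/√M_He) / (n_He/√M_He + n_H₂O/√M_H₂O)
= (3.34/√4.00) / (3.34/√4.00 + 4.29/√18.02) = 1.670/(1.670 + 1.011) = 0.6230.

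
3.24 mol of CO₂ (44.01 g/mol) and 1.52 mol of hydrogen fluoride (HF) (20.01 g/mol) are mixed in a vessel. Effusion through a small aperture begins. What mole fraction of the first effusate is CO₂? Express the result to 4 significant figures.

0.5897

Rate_i ∝ x_i/√M_i (Graham's law weighted by mole fraction), so the effusate composition follows n_i/√M_i.
Mole fraction of CO₂ in the effusate = (n_CO₂/√M_CO₂) / (n_CO₂/√M_CO₂ + n_HF/√M_HF)
= (3.24/√44.01) / (3.24/√44.01 + 1.52/√20.01) = 0.4884/(0.4884 + 0.3398) = 0.5897.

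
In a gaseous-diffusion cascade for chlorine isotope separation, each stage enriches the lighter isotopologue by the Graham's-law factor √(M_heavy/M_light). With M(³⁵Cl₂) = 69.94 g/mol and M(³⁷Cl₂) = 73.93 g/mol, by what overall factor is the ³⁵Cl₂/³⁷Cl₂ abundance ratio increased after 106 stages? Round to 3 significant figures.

Each stage multiplies the ratio by α = √(73.93/69.94), so after 106 stages the overall factor is α^106 = (73.93/69.94)^(106/2).
= 1.05705^53 = 18.9.

18.9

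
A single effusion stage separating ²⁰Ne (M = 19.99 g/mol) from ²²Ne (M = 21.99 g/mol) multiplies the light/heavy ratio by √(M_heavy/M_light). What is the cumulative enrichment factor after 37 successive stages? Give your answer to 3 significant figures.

After 37 stages the ratio has grown by (√(21.99/19.99))^37 = (21.99/19.99)^(37/2).
= 1.10005^(37/2) = 5.84.

5.84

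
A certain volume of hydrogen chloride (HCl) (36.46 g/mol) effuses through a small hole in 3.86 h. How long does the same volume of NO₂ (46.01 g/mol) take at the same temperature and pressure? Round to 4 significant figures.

Since effusion rate ∝ 1/√M, t_NO₂/t_HCl = √(M_NO₂/M_HCl) = √(46.01/36.46) = √1.262 = 1.123.
So the time for NO₂ is 3.86 × 1.123 = 4.336 h.

4.336 h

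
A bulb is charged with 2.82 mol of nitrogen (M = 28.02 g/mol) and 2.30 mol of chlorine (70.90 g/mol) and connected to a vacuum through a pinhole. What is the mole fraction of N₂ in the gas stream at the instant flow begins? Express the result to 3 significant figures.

The effusion rate of species i is ∝ p_i/√M_i ∝ n_i/√M_i.
Mole fraction of N₂ in the effusate = (n_N₂/√M_N₂) / (n_N₂/√M_N₂ + n_Cl₂/√M_Cl₂)
= (2.82/√28.02) / (2.82/√28.02 + 2.30/√70.90) = 0.5327/(0.5327 + 0.2732) = 0.661.

0.661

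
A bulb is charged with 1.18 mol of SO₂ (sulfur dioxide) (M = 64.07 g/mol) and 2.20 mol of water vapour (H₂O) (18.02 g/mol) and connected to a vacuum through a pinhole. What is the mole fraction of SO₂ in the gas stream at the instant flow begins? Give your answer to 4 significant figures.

0.2215

The effusion rate of species i is ∝ p_i/√M_i ∝ n_i/√M_i.
Mole fraction of SO₂ in the effusate = (n_SO₂/√M_SO₂) / (n_SO₂/√M_SO₂ + n_H₂O/√M_H₂O)
= (1.18/√64.07) / (1.18/√64.07 + 2.20/√18.02) = 0.1474/(0.1474 + 0.5183) = 0.2215.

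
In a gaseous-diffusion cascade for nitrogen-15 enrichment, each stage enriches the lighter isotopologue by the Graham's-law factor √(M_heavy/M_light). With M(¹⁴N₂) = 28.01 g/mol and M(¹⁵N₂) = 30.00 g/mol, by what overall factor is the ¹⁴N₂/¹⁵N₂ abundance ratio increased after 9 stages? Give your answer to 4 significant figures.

1.362

The single-stage factor is √(M_heavy/M_light), so 9 stages give [√(30.00/28.01)]^9 = (30.00/28.01)^(9/2).
= 1.07105^(9/2) = 1.362.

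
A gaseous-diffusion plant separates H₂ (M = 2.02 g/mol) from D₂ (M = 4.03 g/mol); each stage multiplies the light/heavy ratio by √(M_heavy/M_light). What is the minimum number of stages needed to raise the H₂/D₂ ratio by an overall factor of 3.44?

Per stage α = (4.03/2.02)^(1/2) = 1.99505^0.5, giving ln α = 0.3453.
Need α^N ≥ 3.44 ⇒ N ≥ ln(3.44) / ln α = 1.235 / 0.3453 = 3.58.
Rounding up, N = 4 stages.

4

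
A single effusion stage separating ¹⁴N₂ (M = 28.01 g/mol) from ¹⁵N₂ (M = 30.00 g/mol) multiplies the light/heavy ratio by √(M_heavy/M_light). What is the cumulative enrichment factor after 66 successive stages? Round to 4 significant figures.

9.631

Each stage multiplies the ratio by α = √(30.00/28.01), so after 66 stages the overall factor is α^66 = (30.00/28.01)^(66/2).
= 1.07105^33 = 9.631.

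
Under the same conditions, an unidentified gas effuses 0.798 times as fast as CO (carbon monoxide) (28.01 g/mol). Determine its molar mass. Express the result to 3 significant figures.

44.0 g/mol

Using Graham's law: rate_X/rate_CO = √(M_CO/M_X).
0.798 = √(28.01/M_X)
M_X = 28.01 / 0.798² = 28.01 / 0.6368 = 44.0 g/mol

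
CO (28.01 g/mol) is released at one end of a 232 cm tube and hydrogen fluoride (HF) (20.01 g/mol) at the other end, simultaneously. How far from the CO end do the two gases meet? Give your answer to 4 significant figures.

Distances travelled in equal time are proportional to diffusion rates, so d_CO/d_HF = √(M_HF/M_CO) = √(20.01/28.01) = 0.8452.
With d_CO + d_HF = 232 cm, d_HF = 232/(1 + 0.8452) = 125.7 cm.
d_CO = 232 − 125.7 = 106.3 cm.

106.3 cm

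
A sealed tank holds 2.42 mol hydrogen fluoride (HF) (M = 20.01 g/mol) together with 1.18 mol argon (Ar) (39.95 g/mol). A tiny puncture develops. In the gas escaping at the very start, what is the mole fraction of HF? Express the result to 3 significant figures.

The effusion rate of species i is ∝ p_i/√M_i ∝ n_i/√M_i.
So x_HF in the escaping gas = (n_HF/√M_HF) / Σ(n_i/√M_i)
= (2.42/√20.01) / (2.42/√20.01 + 1.18/√39.95) = 0.5410/(0.5410 + 0.1867) = 0.743.

0.743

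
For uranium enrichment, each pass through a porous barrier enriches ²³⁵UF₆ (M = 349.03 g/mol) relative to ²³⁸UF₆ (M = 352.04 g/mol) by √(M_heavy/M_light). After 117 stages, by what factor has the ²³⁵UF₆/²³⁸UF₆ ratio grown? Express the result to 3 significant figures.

Each stage multiplies the ratio by α = √(352.04/349.03), so after 117 stages the overall factor is α^117 = (352.04/349.03)^(117/2).
= 1.00862^(117/2) = 1.65.

1.65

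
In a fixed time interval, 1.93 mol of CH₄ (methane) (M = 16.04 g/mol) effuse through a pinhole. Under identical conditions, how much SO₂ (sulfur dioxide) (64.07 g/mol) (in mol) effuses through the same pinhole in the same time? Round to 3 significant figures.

Graham's law gives rate_SO₂/rate_CH₄ = √(M_CH₄/M_SO₂) = √(16.04/64.07) = √0.2504 = 0.5004.
So the amount for SO₂ is 1.93 × 0.5004 = 0.966 mol.

0.966 mol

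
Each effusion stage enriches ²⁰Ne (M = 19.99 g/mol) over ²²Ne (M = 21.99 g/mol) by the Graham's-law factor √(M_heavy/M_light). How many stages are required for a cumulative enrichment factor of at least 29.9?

72

Per stage α = (21.99/19.99)^(1/2) = 1.10005^0.5, giving ln α = 0.04768.
Need α^N ≥ 29.9 ⇒ N ≥ ln(29.9) / ln α = 3.398 / 0.04768 = 71.27.
So at least 72 stages are needed.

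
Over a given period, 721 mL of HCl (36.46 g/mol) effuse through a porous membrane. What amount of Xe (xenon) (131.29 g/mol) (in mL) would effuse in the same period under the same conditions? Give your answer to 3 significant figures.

380 mL

By Graham's law, rate_Xe/rate_HCl = √(M_HCl/M_Xe) = √(36.46/131.29) = √0.2777 = 0.5270.
So the volume for Xe is 721 × 0.5270 = 380 mL.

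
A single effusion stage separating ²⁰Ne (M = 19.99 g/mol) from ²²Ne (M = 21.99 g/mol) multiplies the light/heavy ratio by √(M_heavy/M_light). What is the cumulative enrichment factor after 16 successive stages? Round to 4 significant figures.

2.144

The single-stage factor is √(M_heavy/M_light), so 16 stages give [√(21.99/19.99)]^16 = (21.99/19.99)^(16/2).
= 1.10005^8 = 2.144.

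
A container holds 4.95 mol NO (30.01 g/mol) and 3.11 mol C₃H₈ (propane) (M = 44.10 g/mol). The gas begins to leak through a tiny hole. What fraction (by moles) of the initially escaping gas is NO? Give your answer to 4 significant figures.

The effusion rate of species i is ∝ p_i/√M_i ∝ n_i/√M_i.
Mole fraction of NO in the effusate = (n_NO/√M_NO) / (n_NO/√M_NO + n_C₃H₈/√M_C₃H₈)
= (4.95/√30.01) / (4.95/√30.01 + 3.11/√44.10) = 0.9036/(0.9036 + 0.4683) = 0.6586.

0.6586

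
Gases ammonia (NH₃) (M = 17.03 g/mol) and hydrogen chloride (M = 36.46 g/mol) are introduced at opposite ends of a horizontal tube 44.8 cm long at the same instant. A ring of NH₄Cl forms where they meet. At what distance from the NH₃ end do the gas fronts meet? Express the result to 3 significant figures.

The fronts meet when d_NH₃ + d_HCl = L with d_NH₃/d_HCl = √(M_HCl/M_NH₃) (Graham's law). Here √(M_HCl/M_NH₃) = √(36.46/17.03) = 1.463.
With d_NH₃ + d_HCl = 44.8 cm, d_HCl = 44.8/(1 + 1.463) = 18.19 cm.
d_NH₃ = 44.8 − 18.19 = 26.6 cm.

26.6 cm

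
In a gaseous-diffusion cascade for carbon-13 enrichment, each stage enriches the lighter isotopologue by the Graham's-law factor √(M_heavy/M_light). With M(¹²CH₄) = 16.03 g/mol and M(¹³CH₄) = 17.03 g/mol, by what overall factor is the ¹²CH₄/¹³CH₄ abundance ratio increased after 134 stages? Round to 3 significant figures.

Each stage multiplies the ratio by α = √(17.03/16.03), so after 134 stages the overall factor is α^134 = (17.03/16.03)^(134/2).
= 1.06238^67 = 57.7.

57.7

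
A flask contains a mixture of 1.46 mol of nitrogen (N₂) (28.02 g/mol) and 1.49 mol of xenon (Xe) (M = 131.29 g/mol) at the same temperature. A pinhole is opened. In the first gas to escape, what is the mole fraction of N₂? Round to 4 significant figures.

Each component's effusion rate ∝ (its partial pressure)·(1/√M) ∝ n_i/√M_i.
So x_N₂ in the escaping gas = (n_N₂/√M_N₂) / Σ(n_i/√M_i)
= (1.46/√28.02) / (1.46/√28.02 + 1.49/√131.29) = 0.2758/(0.2758 + 0.1300) = 0.6796.

0.6796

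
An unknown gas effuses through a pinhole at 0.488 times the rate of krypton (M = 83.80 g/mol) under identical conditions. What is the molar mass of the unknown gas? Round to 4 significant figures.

From Graham's law, rate_X/rate_Kr = √(M_Kr/M_X).
0.488 = √(83.80/M_X)
M_X = 83.80 / 0.488² = 83.80 / 0.2381 = 351.9 g/mol

351.9 g/mol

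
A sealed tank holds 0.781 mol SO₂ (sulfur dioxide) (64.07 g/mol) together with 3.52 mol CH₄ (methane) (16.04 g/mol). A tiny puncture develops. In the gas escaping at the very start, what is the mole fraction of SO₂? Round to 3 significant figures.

0.0999

Rate_i ∝ x_i/√M_i (Graham's law weighted by mole fraction), so the effusate composition follows n_i/√M_i.
x_SO₂(eff) = (n_SO₂/√M_SO₂) / (n_SO₂/√M_SO₂ + n_CH₄/√M_CH₄)
= (0.781/√64.07) / (0.781/√64.07 + 3.52/√16.04) = 0.09757/(0.09757 + 0.8789) = 0.0999.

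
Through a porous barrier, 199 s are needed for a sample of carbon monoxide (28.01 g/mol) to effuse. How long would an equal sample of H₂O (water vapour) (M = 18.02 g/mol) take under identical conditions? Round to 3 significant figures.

160 s

Using Graham's law: t_H₂O/t_CO = √(M_H₂O/M_CO) = √(18.02/28.01) = √0.6433 = 0.8021.
So the time for H₂O is 199 × 0.8021 = 160 s.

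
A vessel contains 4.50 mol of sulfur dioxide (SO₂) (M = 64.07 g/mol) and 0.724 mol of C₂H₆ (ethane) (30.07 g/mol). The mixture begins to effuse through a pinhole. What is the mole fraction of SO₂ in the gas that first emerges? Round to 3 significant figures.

Rate_i ∝ x_i/√M_i (Graham's law weighted by mole fraction), so the effusate composition follows n_i/√M_i.
So x_SO₂ in the escaping gas = (n_SO₂/√M_SO₂) / Σ(n_i/√M_i)
= (4.50/√64.07) / (4.50/√64.07 + 0.724/√30.07) = 0.5622/(0.5622 + 0.1320) = 0.810.

0.810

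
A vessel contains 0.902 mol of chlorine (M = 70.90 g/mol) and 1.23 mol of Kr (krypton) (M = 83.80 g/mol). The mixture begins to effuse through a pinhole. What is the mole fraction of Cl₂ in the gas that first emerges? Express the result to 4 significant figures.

Rate_i ∝ x_i/√M_i (Graham's law weighted by mole fraction), so the effusate composition follows n_i/√M_i.
Mole fraction of Cl₂ in the effusate = (n_Cl₂/√M_Cl₂) / (n_Cl₂/√M_Cl₂ + n_Kr/√M_Kr)
= (0.902/√70.90) / (0.902/√70.90 + 1.23/√83.80) = 0.1071/(0.1071 + 0.1344) = 0.4436.

0.4436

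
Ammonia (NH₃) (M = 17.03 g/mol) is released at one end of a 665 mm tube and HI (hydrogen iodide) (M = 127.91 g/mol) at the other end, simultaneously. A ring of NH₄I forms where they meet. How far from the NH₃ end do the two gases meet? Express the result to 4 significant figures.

487.2 mm

The fronts meet when d_NH₃ + d_HI = L with d_NH₃/d_HI = √(M_HI/M_NH₃) (Graham's law). Here √(M_HI/M_NH₃) = √(127.91/17.03) = 2.741.
With d_NH₃ + d_HI = 665 mm, d_HI = 665/(1 + 2.741) = 177.8 mm.
d_NH₃ = 665 − 177.8 = 487.2 mm.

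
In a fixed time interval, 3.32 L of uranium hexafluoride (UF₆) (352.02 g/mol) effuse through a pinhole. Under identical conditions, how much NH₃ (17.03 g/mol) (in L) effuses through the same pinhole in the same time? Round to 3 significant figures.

15.1 L

From Graham's law, rate_NH₃/rate_UF₆ = √(M_UF₆/M_NH₃) = √(352.02/17.03) = √20.67 = 4.546.
So the volume for NH₃ is 3.32 × 4.546 = 15.1 L.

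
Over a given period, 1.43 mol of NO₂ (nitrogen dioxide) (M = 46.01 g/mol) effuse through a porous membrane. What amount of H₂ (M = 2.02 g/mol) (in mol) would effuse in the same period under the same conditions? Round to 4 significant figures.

Graham's law gives rate_H₂/rate_NO₂ = √(M_NO₂/M_H₂) = √(46.01/2.02) = √22.78 = 4.773.
So the amount for H₂ is 1.43 × 4.773 = 6.825 mol.

6.825 mol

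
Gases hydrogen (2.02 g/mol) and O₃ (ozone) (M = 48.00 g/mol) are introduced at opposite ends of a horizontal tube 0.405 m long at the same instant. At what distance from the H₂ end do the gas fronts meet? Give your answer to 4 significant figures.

0.3361 m

The fronts meet when d_H₂ + d_O₃ = L with d_H₂/d_O₃ = √(M_O₃/M_H₂) (Graham's law). Here √(M_O₃/M_H₂) = √(48.00/2.02) = 4.875.
With d_H₂ + d_O₃ = 0.405 m, d_O₃ = 0.405/(1 + 4.875) = 0.06894 m.
d_H₂ = 0.405 − 0.06894 = 0.3361 m.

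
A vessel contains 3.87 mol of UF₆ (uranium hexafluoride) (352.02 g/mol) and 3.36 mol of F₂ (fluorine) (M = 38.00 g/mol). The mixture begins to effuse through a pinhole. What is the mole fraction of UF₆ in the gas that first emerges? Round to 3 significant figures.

Rate_i ∝ x_i/√M_i (Graham's law weighted by mole fraction), so the effusate composition follows n_i/√M_i.
Mole fraction of UF₆ in the effusate = (n_UF₆/√M_UF₆) / (n_UF₆/√M_UF₆ + n_F₂/√M_F₂)
= (3.87/√352.02) / (3.87/√352.02 + 3.36/√38.00) = 0.2063/(0.2063 + 0.5451) = 0.275.

0.275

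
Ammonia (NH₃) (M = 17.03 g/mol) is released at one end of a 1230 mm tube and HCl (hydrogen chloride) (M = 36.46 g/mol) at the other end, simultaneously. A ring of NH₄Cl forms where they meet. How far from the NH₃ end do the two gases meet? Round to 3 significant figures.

731 mm

Distances travelled in equal time are proportional to diffusion rates, so d_NH₃/d_HCl = √(M_HCl/M_NH₃) = √(36.46/17.03) = 1.463.
With d_NH₃ + d_HCl = 1230 mm, d_HCl = 1230/(1 + 1.463) = 499.4 mm.
d_NH₃ = 1230 − 499.4 = 731 mm.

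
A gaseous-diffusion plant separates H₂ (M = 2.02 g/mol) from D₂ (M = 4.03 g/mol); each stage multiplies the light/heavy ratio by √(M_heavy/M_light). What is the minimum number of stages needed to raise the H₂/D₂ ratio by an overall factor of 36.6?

Per stage α = (4.03/2.02)^(1/2) = 1.99505^0.5, giving ln α = 0.3453.
Need α^N ≥ 36.6 ⇒ N ≥ ln(36.6) / ln α = 3.600 / 0.3453 = 10.42.
Rounding up, N = 11 stages.

11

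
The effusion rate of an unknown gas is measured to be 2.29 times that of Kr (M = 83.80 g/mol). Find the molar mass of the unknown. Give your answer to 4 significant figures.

15.98 g/mol

Graham's law gives rate_X/rate_Kr = √(M_Kr/M_X).
2.29 = √(83.80/M_X)
M_X = 83.80 / 2.29² = 83.80 / 5.244 = 15.98 g/mol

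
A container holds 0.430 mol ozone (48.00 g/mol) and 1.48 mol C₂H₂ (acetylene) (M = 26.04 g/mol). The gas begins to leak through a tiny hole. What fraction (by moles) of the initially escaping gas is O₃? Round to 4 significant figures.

0.1763

Each component's effusion rate ∝ (its partial pressure)·(1/√M) ∝ n_i/√M_i.
x_O₃(eff) = (n_O₃/√M_O₃) / (n_O₃/√M_O₃ + n_C₂H₂/√M_C₂H₂)
= (0.430/√48.00) / (0.430/√48.00 + 1.48/√26.04) = 0.06207/(0.06207 + 0.2900) = 0.1763.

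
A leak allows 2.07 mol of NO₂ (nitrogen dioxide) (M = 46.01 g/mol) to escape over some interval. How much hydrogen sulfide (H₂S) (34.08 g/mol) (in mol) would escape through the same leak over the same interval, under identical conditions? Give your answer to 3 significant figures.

2.41 mol

By Graham's law, rate_H₂S/rate_NO₂ = √(M_NO₂/M_H₂S) = √(46.01/34.08) = √1.350 = 1.162.
So the amount for H₂S is 2.07 × 1.162 = 2.41 mol.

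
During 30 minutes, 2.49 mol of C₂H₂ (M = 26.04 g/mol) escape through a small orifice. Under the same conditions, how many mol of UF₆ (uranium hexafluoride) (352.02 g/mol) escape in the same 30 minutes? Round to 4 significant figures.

0.6772 mol

By Graham's law, rate_UF₆/rate_C₂H₂ = √(M_C₂H₂/M_UF₆) = √(26.04/352.02) = √0.07397 = 0.2720.
So the amount for UF₆ is 2.49 × 0.2720 = 0.6772 mol.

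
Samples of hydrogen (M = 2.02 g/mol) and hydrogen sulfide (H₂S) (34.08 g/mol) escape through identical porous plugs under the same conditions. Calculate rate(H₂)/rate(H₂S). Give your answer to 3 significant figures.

Since effusion rate ∝ 1/√M, rate_H₂/rate_H₂S = √(M_H₂S/M_H₂) = √(34.08/2.02) = √16.87 = 4.11.

4.11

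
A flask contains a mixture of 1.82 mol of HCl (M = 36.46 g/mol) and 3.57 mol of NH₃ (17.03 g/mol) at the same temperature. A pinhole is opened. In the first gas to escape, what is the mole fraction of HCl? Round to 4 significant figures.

0.2584

The effusion rate of species i is ∝ p_i/√M_i ∝ n_i/√M_i.
So x_HCl in the escaping gas = (n_HCl/√M_HCl) / Σ(n_i/√M_i)
= (1.82/√36.46) / (1.82/√36.46 + 3.57/√17.03) = 0.3014/(0.3014 + 0.8651) = 0.2584.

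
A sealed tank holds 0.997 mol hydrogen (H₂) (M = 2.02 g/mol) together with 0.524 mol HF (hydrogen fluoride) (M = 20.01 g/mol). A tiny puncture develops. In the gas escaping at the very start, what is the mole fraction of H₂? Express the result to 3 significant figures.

Rate_i ∝ x_i/√M_i (Graham's law weighted by mole fraction), so the effusate composition follows n_i/√M_i.
So x_H₂ in the escaping gas = (n_H₂/√M_H₂) / Σ(n_i/√M_i)
= (0.997/√2.02) / (0.997/√2.02 + 0.524/√20.01) = 0.7015/(0.7015 + 0.1171) = 0.857.

0.857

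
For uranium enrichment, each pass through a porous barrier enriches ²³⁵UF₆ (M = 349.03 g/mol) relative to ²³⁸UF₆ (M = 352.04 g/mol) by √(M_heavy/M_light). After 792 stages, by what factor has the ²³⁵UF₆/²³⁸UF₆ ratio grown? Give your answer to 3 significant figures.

Each stage multiplies the ratio by α = √(352.04/349.03), so after 792 stages the overall factor is α^792 = (352.04/349.03)^(792/2).
= 1.00862^396 = 30.0.

30.0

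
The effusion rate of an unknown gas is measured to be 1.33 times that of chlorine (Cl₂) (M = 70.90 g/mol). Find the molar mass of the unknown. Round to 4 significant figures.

Using Graham's law: rate_X/rate_Cl₂ = √(M_Cl₂/M_X).
1.33 = √(70.90/M_X)
M_X = 70.90 / 1.33² = 70.90 / 1.769 = 40.08 g/mol

40.08 g/mol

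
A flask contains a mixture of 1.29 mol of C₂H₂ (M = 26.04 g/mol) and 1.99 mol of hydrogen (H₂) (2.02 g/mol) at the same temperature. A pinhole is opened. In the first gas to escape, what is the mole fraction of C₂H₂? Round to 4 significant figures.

0.1529

Rate_i ∝ x_i/√M_i (Graham's law weighted by mole fraction), so the effusate composition follows n_i/√M_i.
So x_C₂H₂ in the escaping gas = (n_C₂H₂/√M_C₂H₂) / Σ(n_i/√M_i)
= (1.29/√26.04) / (1.29/√26.04 + 1.99/√2.02) = 0.2528/(0.2528 + 1.400) = 0.1529.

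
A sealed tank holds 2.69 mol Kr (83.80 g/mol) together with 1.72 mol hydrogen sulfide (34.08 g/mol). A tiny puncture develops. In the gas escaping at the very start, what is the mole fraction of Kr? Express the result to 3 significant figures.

Rate_i ∝ x_i/√M_i (Graham's law weighted by mole fraction), so the effusate composition follows n_i/√M_i.
So x_Kr in the escaping gas = (n_Kr/√M_Kr) / Σ(n_i/√M_i)
= (2.69/√83.80) / (2.69/√83.80 + 1.72/√34.08) = 0.2939/(0.2939 + 0.2946) = 0.499.

0.499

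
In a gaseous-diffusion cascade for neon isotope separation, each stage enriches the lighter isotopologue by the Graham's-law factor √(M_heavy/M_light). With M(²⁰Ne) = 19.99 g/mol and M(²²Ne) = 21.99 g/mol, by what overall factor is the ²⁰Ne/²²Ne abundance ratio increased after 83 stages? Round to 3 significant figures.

Overall factor = α^83 with α = √(21.99/19.99), i.e. (21.99/19.99)^(83/2).
= 1.10005^(83/2) = 52.3.

52.3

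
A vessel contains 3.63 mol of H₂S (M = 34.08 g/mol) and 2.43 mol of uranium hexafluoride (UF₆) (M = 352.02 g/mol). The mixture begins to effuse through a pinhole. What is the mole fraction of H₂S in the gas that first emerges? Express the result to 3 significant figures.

0.828

Rate_i ∝ x_i/√M_i (Graham's law weighted by mole fraction), so the effusate composition follows n_i/√M_i.
x_H₂S(eff) = (n_H₂S/√M_H₂S) / (n_H₂S/√M_H₂S + n_UF₆/√M_UF₆)
= (3.63/√34.08) / (3.63/√34.08 + 2.43/√352.02) = 0.6218/(0.6218 + 0.1295) = 0.828.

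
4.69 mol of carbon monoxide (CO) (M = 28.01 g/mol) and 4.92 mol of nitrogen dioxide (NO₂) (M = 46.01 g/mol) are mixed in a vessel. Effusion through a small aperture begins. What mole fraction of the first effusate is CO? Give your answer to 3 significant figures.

0.550

Effusion rate of each component ∝ n_i/√M_i (partial pressure × 1/√M).
So x_CO in the escaping gas = (n_CO/√M_CO) / Σ(n_i/√M_i)
= (4.69/√28.01) / (4.69/√28.01 + 4.92/√46.01) = 0.8862/(0.8862 + 0.7253) = 0.550.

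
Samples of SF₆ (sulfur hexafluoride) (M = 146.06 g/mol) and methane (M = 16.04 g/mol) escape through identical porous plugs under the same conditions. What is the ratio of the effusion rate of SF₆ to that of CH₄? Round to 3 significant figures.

From Graham's law, rate_SF₆/rate_CH₄ = √(M_CH₄/M_SF₆) = √(16.04/146.06) = √0.1098 = 0.331.

0.331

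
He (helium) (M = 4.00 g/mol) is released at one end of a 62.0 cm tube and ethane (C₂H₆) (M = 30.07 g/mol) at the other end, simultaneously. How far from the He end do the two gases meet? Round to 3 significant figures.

45.4 cm

Graham's law gives d_He/d_C₂H₆ = rate_He/rate_C₂H₆ = √(M_C₂H₆/M_He) = √(30.07/4.00) = 2.742.
With d_He + d_C₂H₆ = 62.0 cm, d_C₂H₆ = 62.0/(1 + 2.742) = 16.57 cm.
d_He = 62.0 − 16.57 = 45.4 cm.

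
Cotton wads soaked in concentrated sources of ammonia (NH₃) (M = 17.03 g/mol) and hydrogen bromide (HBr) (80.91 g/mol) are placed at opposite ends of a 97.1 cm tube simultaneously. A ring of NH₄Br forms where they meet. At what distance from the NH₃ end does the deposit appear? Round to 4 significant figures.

The fronts meet when d_NH₃ + d_HBr = L with d_NH₃/d_HBr = √(M_HBr/M_NH₃) (Graham's law). Here √(M_HBr/M_NH₃) = √(80.91/17.03) = 2.180.
With d_NH₃ + d_HBr = 97.1 cm, d_HBr = 97.1/(1 + 2.180) = 30.54 cm.
d_NH₃ = 97.1 − 30.54 = 66.56 cm.

66.56 cm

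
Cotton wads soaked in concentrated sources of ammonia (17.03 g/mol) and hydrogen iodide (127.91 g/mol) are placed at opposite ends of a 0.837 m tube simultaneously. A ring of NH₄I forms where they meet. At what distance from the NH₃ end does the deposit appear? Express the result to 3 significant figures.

Graham's law gives d_NH₃/d_HI = rate_NH₃/rate_HI = √(M_HI/M_NH₃) = √(127.91/17.03) = 2.741.
With d_NH₃ + d_HI = 0.837 m, d_HI = 0.837/(1 + 2.741) = 0.2238 m.
d_NH₃ = 0.837 − 0.2238 = 0.613 m.

0.613 m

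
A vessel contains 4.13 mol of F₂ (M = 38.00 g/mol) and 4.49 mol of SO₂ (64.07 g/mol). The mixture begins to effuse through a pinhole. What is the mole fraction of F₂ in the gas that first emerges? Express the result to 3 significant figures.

Rate_i ∝ x_i/√M_i (Graham's law weighted by mole fraction), so the effusate composition follows n_i/√M_i.
x_F₂(eff) = (n_F₂/√M_F₂) / (n_F₂/√M_F₂ + n_SO₂/√M_SO₂)
= (4.13/√38.00) / (4.13/√38.00 + 4.49/√64.07) = 0.6700/(0.6700 + 0.5609) = 0.544.

0.544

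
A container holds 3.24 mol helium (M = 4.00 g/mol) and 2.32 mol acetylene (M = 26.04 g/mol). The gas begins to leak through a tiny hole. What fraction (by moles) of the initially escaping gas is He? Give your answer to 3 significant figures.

0.781

Rate_i ∝ x_i/√M_i (Graham's law weighted by mole fraction), so the effusate composition follows n_i/√M_i.
Mole fraction of He in the effusate = (n_He/√M_He) / (n_He/√M_He + n_C₂H₂/√M_C₂H₂)
= (3.24/√4.00) / (3.24/√4.00 + 2.32/√26.04) = 1.620/(1.620 + 0.4546) = 0.781.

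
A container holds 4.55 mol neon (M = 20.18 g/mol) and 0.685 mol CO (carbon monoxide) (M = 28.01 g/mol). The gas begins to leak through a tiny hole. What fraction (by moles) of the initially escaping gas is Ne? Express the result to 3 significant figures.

0.887

Rate_i ∝ x_i/√M_i (Graham's law weighted by mole fraction), so the effusate composition follows n_i/√M_i.
So x_Ne in the escaping gas = (n_Ne/√M_Ne) / Σ(n_i/√M_i)
= (4.55/√20.18) / (4.55/√20.18 + 0.685/√28.01) = 1.013/(1.013 + 0.1294) = 0.887.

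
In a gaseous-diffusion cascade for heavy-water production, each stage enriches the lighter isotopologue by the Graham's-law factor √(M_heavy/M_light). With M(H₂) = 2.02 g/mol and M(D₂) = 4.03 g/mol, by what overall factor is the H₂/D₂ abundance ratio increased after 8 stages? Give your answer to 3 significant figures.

15.8

The single-stage factor is √(M_heavy/M_light), so 8 stages give [√(4.03/2.02)]^8 = (4.03/2.02)^(8/2).
= 1.99505^4 = 15.8.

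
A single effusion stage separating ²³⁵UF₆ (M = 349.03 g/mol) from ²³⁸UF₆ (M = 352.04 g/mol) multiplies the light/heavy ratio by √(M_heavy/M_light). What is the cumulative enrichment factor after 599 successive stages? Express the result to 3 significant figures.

After 599 stages the ratio has grown by (√(352.04/349.03))^599 = (352.04/349.03)^(599/2).
= 1.00862^(599/2) = 13.1.

13.1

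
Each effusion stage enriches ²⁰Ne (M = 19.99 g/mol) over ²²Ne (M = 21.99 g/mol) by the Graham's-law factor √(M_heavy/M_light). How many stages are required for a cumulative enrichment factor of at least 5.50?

36

Per stage α = (21.99/19.99)^(1/2) = 1.10005^0.5, giving ln α = 0.04768.
Need α^N ≥ 5.50 ⇒ N ≥ ln(5.50) / ln α = 1.705 / 0.04768 = 35.76.
Rounding up, N = 36 stages.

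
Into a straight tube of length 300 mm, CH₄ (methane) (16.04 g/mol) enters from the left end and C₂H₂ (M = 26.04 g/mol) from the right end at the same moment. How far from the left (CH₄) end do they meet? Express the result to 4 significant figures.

168.1 mm

Distances travelled in equal time are proportional to diffusion rates, so d_CH₄/d_C₂H₂ = √(M_C₂H₂/M_CH₄) = √(26.04/16.04) = 1.274.
With d_CH₄ + d_C₂H₂ = 300 mm, d_C₂H₂ = 300/(1 + 1.274) = 131.9 mm.
d_CH₄ = 300 − 131.9 = 168.1 mm.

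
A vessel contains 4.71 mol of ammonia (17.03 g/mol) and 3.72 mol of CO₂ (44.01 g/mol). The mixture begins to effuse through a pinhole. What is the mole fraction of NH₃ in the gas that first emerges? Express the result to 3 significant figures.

0.671

Rate_i ∝ x_i/√M_i (Graham's law weighted by mole fraction), so the effusate composition follows n_i/√M_i.
x_NH₃(eff) = (n_NH₃/√M_NH₃) / (n_NH₃/√M_NH₃ + n_CO₂/√M_CO₂)
= (4.71/√17.03) / (4.71/√17.03 + 3.72/√44.01) = 1.141/(1.141 + 0.5607) = 0.671.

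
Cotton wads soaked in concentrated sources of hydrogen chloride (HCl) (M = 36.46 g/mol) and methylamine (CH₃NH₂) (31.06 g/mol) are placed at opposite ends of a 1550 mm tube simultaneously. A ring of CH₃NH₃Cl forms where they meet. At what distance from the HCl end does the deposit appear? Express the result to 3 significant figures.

Graham's law gives d_HCl/d_CH₃NH₂ = rate_HCl/rate_CH₃NH₂ = √(M_CH₃NH₂/M_HCl) = √(31.06/36.46) = 0.9230.
With d_HCl + d_CH₃NH₂ = 1550 mm, d_CH₃NH₂ = 1550/(1 + 0.9230) = 806.0 mm.
d_HCl = 1550 − 806.0 = 744 mm.

744 mm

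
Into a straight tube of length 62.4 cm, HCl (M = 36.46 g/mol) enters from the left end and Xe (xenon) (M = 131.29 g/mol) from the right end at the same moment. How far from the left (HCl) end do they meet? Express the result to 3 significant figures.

Distances travelled in equal time are proportional to diffusion rates, so d_HCl/d_Xe = √(M_Xe/M_HCl) = √(131.29/36.46) = 1.898.
With d_HCl + d_Xe = 62.4 cm, d_Xe = 62.4/(1 + 1.898) = 21.53 cm.
d_HCl = 62.4 − 21.53 = 40.9 cm.

40.9 cm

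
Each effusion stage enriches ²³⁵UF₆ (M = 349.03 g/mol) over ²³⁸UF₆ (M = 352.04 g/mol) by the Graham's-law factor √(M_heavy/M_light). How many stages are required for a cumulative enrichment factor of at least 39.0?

Single-stage factor α = √(352.04/349.03), so ln α = ½ ln(1.00862) = 0.004293.
Need α^N ≥ 39.0 ⇒ N ≥ ln(39.0) / ln α = 3.664 / 0.004293 = 853.29.
Minimum whole number of stages: N = 854.

854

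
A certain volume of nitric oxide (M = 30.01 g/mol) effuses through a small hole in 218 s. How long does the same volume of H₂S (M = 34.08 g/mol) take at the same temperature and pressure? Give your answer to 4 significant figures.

232.3 s

Since effusion rate ∝ 1/√M, t_H₂S/t_NO = √(M_H₂S/M_NO) = √(34.08/30.01) = √1.136 = 1.066.
So the time for H₂S is 218 × 1.066 = 232.3 s.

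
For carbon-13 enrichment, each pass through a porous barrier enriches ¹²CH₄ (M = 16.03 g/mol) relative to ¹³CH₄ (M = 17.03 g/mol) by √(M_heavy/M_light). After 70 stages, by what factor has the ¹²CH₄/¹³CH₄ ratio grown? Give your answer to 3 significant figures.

8.31

Each stage multiplies the ratio by α = √(17.03/16.03), so after 70 stages the overall factor is α^70 = (17.03/16.03)^(70/2).
= 1.06238^35 = 8.31.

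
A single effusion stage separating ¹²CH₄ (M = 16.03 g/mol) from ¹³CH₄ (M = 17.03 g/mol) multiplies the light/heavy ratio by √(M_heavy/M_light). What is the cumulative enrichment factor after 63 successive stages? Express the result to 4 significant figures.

After 63 stages the ratio has grown by (√(17.03/16.03))^63 = (17.03/16.03)^(63/2).
= 1.06238^(63/2) = 6.728.

6.728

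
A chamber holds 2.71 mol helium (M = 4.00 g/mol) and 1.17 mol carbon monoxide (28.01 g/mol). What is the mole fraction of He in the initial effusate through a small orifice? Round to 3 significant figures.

0.860

Effusion rate of each component ∝ n_i/√M_i (partial pressure × 1/√M).
Mole fraction of He in the effusate = (n_He/√M_He) / (n_He/√M_He + n_CO/√M_CO)
= (2.71/√4.00) / (2.71/√4.00 + 1.17/√28.01) = 1.355/(1.355 + 0.2211) = 0.860.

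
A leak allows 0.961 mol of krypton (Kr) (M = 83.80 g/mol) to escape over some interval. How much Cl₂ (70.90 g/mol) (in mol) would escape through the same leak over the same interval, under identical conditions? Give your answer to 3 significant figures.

Since effusion rate ∝ 1/√M, rate_Cl₂/rate_Kr = √(M_Kr/M_Cl₂) = √(83.80/70.90) = √1.182 = 1.087.
So the amount for Cl₂ is 0.961 × 1.087 = 1.04 mol.

1.04 mol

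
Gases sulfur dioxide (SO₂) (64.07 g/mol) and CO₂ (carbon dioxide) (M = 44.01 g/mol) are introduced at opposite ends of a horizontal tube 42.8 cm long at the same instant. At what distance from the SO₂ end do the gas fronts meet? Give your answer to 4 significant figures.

19.40 cm

The fronts meet when d_SO₂ + d_CO₂ = L with d_SO₂/d_CO₂ = √(M_CO₂/M_SO₂) (Graham's law). Here √(M_CO₂/M_SO₂) = √(44.01/64.07) = 0.8288.
With d_SO₂ + d_CO₂ = 42.8 cm, d_CO₂ = 42.8/(1 + 0.8288) = 23.40 cm.
d_SO₂ = 42.8 − 23.40 = 19.40 cm.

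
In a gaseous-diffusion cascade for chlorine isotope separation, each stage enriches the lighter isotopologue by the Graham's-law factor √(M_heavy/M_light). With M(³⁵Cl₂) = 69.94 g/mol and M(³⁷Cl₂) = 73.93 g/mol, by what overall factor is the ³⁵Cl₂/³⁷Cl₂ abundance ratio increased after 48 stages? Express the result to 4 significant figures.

3.787

Overall factor = α^48 with α = √(73.93/69.94), i.e. (73.93/69.94)^(48/2).
= 1.05705^24 = 3.787.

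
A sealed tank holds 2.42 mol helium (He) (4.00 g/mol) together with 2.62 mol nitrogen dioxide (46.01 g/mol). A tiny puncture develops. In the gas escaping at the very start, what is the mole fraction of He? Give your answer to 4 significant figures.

0.7580

The effusion rate of species i is ∝ p_i/√M_i ∝ n_i/√M_i.
x_He(eff) = (n_He/√M_He) / (n_He/√M_He + n_NO₂/√M_NO₂)
= (2.42/√4.00) / (2.42/√4.00 + 2.62/√46.01) = 1.210/(1.210 + 0.3863) = 0.7580.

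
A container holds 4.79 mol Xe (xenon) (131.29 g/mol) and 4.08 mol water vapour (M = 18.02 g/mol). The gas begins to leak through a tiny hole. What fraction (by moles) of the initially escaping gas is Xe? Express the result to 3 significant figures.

0.303

Each component's effusion rate ∝ (its partial pressure)·(1/√M) ∝ n_i/√M_i.
So x_Xe in the escaping gas = (n_Xe/√M_Xe) / Σ(n_i/√M_i)
= (4.79/√131.29) / (4.79/√131.29 + 4.08/√18.02) = 0.4180/(0.4180 + 0.9611) = 0.303.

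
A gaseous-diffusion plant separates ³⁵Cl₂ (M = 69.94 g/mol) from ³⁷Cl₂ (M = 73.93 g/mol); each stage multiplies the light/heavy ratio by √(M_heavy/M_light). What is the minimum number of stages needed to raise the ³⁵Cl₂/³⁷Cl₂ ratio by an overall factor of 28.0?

121

Per stage α = (73.93/69.94)^(1/2) = 1.05705^0.5, giving ln α = 0.02774.
Need α^N ≥ 28.0 ⇒ N ≥ ln(28.0) / ln α = 3.332 / 0.02774 = 120.12.
So at least 121 stages are needed.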